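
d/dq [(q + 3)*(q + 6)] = 2*q + 9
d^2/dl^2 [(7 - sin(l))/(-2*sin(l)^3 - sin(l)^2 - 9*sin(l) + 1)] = (-16*sin(l)^7 + 246*sin(l)^6 + 249*sin(l)^5 - 61*sin(l)^4 + 51*sin(l)^3 - 188*sin(l)^2 - 394*sin(l) - 1130)/(2*sin(l)^3 + sin(l)^2 + 9*sin(l) - 1)^3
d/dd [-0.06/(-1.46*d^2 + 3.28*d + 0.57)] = (0.1968 - 0.1752*d)/(-1.46*d^2 + 3.28*d + 0.57)^2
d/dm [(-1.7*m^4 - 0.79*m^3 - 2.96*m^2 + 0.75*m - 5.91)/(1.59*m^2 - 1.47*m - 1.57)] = (-5.406*m^5 + 6.2409*m^4 + 12.9986*m^3 + 6.8796*m^2 + 28.0882*m - 9.8652)/(2.5281*m^4 - 4.6746*m^3 - 2.8317*m^2 + 4.6158*m + 2.4649)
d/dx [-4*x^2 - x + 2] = -8*x - 1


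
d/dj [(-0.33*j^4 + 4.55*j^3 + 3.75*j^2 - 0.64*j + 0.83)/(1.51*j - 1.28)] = (-1.4949*j^4 + 15.4306*j^3 - 11.8095*j^2 - 9.6*j - 0.4341)/(2.2801*j^2 - 3.8656*j + 1.6384)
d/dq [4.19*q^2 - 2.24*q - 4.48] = 8.38*q - 2.24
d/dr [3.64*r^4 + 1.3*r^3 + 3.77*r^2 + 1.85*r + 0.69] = 14.56*r^3 + 3.9*r^2 + 7.54*r + 1.85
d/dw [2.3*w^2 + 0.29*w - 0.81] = 4.6*w + 0.29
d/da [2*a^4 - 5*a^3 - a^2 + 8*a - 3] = 8*a^3 - 15*a^2 - 2*a + 8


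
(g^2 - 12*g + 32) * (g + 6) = g^3 - 6*g^2 - 40*g + 192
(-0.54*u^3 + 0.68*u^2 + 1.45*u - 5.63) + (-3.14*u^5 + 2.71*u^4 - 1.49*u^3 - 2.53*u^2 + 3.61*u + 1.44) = -3.14*u^5 + 2.71*u^4 - 2.03*u^3 - 1.85*u^2 + 5.06*u - 4.19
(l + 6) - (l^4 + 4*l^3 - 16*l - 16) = -l^4 - 4*l^3 + 17*l + 22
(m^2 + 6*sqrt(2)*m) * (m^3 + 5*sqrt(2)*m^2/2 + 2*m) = m^5 + 17*sqrt(2)*m^4/2 + 32*m^3 + 12*sqrt(2)*m^2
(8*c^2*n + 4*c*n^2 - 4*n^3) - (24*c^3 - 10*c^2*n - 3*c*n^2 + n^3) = -24*c^3 + 18*c^2*n + 7*c*n^2 - 5*n^3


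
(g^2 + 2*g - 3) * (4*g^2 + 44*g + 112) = 4*g^4 + 52*g^3 + 188*g^2 + 92*g - 336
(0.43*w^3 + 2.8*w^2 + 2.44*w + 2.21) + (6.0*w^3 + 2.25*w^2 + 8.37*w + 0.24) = 6.43*w^3 + 5.05*w^2 + 10.81*w + 2.45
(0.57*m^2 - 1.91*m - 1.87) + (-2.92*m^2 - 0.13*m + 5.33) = -2.35*m^2 - 2.04*m + 3.46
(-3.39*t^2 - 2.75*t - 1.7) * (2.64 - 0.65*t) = 2.2035*t^3 - 7.1621*t^2 - 6.155*t - 4.488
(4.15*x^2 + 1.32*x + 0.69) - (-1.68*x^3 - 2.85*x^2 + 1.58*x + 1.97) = 1.68*x^3 + 7.0*x^2 - 0.26*x - 1.28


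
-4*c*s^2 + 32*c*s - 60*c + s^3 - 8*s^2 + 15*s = (-4*c + s)*(s - 5)*(s - 3)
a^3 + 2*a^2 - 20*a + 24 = (a - 2)^2*(a + 6)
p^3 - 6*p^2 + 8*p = p*(p - 4)*(p - 2)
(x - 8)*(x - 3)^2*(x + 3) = x^4 - 11*x^3 + 15*x^2 + 99*x - 216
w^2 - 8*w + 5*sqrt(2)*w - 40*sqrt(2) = (w - 8)*(w + 5*sqrt(2))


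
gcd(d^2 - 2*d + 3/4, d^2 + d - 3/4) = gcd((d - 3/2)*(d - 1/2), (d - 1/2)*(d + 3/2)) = d - 1/2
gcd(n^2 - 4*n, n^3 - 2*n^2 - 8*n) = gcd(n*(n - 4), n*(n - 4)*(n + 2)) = n^2 - 4*n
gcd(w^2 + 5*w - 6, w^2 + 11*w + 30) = w + 6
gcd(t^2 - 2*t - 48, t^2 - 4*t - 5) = 1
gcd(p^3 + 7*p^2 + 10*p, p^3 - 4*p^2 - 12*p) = p^2 + 2*p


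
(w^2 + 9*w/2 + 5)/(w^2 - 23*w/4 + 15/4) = 2*(2*w^2 + 9*w + 10)/(4*w^2 - 23*w + 15)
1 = 1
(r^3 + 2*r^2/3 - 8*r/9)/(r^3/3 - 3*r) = (9*r^2 + 6*r - 8)/(3*(r^2 - 9))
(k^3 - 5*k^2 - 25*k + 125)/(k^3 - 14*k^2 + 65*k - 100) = (k + 5)/(k - 4)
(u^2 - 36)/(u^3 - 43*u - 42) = (u - 6)/(u^2 - 6*u - 7)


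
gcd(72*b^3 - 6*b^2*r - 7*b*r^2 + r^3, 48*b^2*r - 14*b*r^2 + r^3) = -6*b + r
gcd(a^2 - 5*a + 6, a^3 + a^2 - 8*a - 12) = a - 3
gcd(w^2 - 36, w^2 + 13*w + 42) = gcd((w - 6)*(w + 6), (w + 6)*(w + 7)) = w + 6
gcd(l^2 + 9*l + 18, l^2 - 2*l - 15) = l + 3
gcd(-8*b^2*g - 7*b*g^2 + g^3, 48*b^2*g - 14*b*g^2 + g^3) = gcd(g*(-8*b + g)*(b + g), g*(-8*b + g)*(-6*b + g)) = 8*b*g - g^2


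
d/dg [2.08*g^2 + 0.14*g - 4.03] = 4.16*g + 0.14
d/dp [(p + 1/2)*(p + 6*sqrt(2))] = 2*p + 1/2 + 6*sqrt(2)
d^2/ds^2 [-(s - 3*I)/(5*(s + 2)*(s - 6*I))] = (-2*s^3 + 18*I*s^2 + s*(108 - 36*I) - 72 - 240*I)/(5*s^6 + s^5*(30 - 90*I) + s^4*(-480 - 540*I) - 3200*s^3 + s^2*(-6480 + 5760*I) + s*(-4320 + 12960*I) + 8640*I)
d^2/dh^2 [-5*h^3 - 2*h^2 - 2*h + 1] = -30*h - 4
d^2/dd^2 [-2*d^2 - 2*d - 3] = -4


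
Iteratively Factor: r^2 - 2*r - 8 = (r - 4)*(r + 2)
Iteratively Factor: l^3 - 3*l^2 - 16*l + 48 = (l - 4)*(l^2 + l - 12) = (l - 4)*(l + 4)*(l - 3)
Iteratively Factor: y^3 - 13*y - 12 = (y + 3)*(y^2 - 3*y - 4) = (y - 4)*(y + 3)*(y + 1)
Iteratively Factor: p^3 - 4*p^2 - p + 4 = (p + 1)*(p^2 - 5*p + 4) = (p - 4)*(p + 1)*(p - 1)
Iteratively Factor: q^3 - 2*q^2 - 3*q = (q)*(q^2 - 2*q - 3) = q*(q - 3)*(q + 1)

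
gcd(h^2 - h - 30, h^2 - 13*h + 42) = h - 6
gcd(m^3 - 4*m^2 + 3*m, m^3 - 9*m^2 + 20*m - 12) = m - 1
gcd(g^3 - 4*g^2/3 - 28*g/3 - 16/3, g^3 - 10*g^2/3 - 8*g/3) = g^2 - 10*g/3 - 8/3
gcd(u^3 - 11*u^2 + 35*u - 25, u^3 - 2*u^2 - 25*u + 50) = u - 5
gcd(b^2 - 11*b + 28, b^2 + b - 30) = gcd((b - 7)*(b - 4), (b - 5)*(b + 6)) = 1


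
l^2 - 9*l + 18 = (l - 6)*(l - 3)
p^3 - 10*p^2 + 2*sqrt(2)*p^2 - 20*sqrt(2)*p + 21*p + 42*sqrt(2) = (p - 7)*(p - 3)*(p + 2*sqrt(2))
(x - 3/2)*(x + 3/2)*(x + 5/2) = x^3 + 5*x^2/2 - 9*x/4 - 45/8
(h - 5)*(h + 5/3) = h^2 - 10*h/3 - 25/3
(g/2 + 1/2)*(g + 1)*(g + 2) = g^3/2 + 2*g^2 + 5*g/2 + 1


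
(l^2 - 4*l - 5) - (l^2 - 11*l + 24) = 7*l - 29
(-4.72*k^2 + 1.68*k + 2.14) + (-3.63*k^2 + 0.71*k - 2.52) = -8.35*k^2 + 2.39*k - 0.38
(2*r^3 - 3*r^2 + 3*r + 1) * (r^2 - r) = 2*r^5 - 5*r^4 + 6*r^3 - 2*r^2 - r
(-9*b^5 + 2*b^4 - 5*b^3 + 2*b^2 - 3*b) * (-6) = 54*b^5 - 12*b^4 + 30*b^3 - 12*b^2 + 18*b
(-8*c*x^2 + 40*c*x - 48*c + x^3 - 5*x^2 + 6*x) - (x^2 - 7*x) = -8*c*x^2 + 40*c*x - 48*c + x^3 - 6*x^2 + 13*x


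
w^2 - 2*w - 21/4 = (w - 7/2)*(w + 3/2)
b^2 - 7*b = b*(b - 7)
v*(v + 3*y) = v^2 + 3*v*y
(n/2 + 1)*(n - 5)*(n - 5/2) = n^3/2 - 11*n^2/4 - 5*n/4 + 25/2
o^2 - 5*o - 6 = (o - 6)*(o + 1)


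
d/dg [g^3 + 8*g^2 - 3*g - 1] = 3*g^2 + 16*g - 3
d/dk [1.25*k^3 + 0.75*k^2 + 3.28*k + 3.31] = 3.75*k^2 + 1.5*k + 3.28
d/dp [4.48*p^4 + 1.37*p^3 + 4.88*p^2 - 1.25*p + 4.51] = 17.92*p^3 + 4.11*p^2 + 9.76*p - 1.25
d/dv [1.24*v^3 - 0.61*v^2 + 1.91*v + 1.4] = 3.72*v^2 - 1.22*v + 1.91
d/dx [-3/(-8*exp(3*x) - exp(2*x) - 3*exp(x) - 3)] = (-72*exp(2*x) - 6*exp(x) - 9)*exp(x)/(8*exp(3*x) + exp(2*x) + 3*exp(x) + 3)^2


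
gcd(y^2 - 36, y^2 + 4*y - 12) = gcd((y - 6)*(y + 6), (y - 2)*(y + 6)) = y + 6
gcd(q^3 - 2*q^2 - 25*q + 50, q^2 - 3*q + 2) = q - 2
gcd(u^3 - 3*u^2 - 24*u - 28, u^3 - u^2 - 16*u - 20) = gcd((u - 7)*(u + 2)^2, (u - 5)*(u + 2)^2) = u^2 + 4*u + 4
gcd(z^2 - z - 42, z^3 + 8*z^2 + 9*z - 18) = z + 6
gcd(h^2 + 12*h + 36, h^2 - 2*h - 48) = h + 6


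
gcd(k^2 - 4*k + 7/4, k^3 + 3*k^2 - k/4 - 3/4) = k - 1/2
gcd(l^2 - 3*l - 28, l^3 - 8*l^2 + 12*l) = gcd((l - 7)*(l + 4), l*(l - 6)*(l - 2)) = 1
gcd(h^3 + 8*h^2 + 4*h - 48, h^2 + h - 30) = h + 6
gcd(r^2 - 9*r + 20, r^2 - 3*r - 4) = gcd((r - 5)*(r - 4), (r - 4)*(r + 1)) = r - 4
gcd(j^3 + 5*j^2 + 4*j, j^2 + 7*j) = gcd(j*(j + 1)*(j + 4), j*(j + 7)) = j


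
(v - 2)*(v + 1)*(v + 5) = v^3 + 4*v^2 - 7*v - 10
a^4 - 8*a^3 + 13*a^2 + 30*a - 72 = (a - 4)*(a - 3)^2*(a + 2)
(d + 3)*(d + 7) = d^2 + 10*d + 21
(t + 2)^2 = t^2 + 4*t + 4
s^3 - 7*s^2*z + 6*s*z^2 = s*(s - 6*z)*(s - z)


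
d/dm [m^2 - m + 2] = 2*m - 1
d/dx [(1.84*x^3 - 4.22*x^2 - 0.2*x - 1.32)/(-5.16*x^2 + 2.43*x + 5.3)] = (-9.4944*x^4 + 8.9424*x^3 + 17.9694*x^2 - 58.3544*x + 2.1476)/(26.6256*x^4 - 25.0776*x^3 - 48.7911*x^2 + 25.758*x + 28.09)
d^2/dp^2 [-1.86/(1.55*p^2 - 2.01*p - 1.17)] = (-8.9373*p^2 + 11.58966*p + 1.86*(3.1*p - 2.01)*(6.2*p - 4.02) + 6.74622)/(-1.55*p^2 + 2.01*p + 1.17)^3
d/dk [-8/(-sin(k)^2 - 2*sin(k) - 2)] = -16*(sin(k) + 1)*cos(k)/(sin(k)^2 + 2*sin(k) + 2)^2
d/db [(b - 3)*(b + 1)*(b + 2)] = 3*b^2 - 7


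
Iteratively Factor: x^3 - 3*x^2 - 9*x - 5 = (x + 1)*(x^2 - 4*x - 5) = (x - 5)*(x + 1)*(x + 1)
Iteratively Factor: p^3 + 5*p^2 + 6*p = (p + 3)*(p^2 + 2*p) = (p + 2)*(p + 3)*(p)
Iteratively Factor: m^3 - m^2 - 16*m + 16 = (m - 4)*(m^2 + 3*m - 4) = (m - 4)*(m - 1)*(m + 4)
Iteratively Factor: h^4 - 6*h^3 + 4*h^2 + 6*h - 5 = (h + 1)*(h^3 - 7*h^2 + 11*h - 5) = (h - 5)*(h + 1)*(h^2 - 2*h + 1) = (h - 5)*(h - 1)*(h + 1)*(h - 1)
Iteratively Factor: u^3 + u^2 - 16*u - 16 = (u + 4)*(u^2 - 3*u - 4) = (u + 1)*(u + 4)*(u - 4)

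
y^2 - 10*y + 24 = (y - 6)*(y - 4)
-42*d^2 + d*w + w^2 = (-6*d + w)*(7*d + w)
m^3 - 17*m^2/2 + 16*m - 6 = (m - 6)*(m - 2)*(m - 1/2)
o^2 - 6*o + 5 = (o - 5)*(o - 1)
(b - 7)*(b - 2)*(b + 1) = b^3 - 8*b^2 + 5*b + 14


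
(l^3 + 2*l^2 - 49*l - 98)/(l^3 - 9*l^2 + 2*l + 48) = (l^2 - 49)/(l^2 - 11*l + 24)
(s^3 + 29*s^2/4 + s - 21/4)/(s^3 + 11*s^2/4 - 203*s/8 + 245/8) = 2*(4*s^2 + s - 3)/(8*s^2 - 34*s + 35)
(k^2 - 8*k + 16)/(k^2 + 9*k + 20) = (k^2 - 8*k + 16)/(k^2 + 9*k + 20)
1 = 1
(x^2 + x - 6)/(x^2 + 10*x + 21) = (x - 2)/(x + 7)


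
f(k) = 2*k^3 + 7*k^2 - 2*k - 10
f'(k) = 6*k^2 + 14*k - 2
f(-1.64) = 3.29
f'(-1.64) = -8.82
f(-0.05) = -9.88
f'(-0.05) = -2.68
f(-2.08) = 6.45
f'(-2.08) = -5.16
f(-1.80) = 4.62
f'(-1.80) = -7.76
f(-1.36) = 0.64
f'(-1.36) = -9.94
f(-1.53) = 2.28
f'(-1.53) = -9.37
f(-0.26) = -9.04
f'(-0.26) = -5.23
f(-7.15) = -368.89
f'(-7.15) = 204.64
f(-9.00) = -883.00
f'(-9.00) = 358.00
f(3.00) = 101.00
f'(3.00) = 94.00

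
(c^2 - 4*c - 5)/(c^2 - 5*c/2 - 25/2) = 2*(c + 1)/(2*c + 5)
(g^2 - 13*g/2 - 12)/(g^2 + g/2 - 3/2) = (g - 8)/(g - 1)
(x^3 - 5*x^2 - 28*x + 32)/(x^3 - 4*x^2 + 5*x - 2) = (x^2 - 4*x - 32)/(x^2 - 3*x + 2)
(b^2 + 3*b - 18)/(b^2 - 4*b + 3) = (b + 6)/(b - 1)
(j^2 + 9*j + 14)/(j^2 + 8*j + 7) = (j + 2)/(j + 1)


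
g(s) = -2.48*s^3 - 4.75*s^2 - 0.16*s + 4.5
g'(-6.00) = -211.00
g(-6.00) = 370.14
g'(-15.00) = -1531.66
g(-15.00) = 7308.15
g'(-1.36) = -1.00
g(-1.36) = 2.17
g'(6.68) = -395.61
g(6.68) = -947.76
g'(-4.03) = -82.71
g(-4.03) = 90.32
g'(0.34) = -4.25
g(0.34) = 3.80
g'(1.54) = -32.43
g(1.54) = -16.07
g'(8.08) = -562.65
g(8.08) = -1615.14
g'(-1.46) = -2.15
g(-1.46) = 2.33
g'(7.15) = -448.44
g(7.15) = -1145.98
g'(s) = -7.44*s^2 - 9.5*s - 0.16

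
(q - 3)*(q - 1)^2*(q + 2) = q^4 - 3*q^3 - 3*q^2 + 11*q - 6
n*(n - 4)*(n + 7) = n^3 + 3*n^2 - 28*n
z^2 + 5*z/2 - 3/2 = (z - 1/2)*(z + 3)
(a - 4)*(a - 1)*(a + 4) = a^3 - a^2 - 16*a + 16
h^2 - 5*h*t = h*(h - 5*t)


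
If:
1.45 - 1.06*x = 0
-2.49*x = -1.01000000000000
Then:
No Solution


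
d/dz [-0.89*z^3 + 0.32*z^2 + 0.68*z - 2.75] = -2.67*z^2 + 0.64*z + 0.68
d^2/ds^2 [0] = 0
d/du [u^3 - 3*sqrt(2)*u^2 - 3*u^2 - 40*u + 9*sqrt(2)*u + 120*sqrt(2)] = 3*u^2 - 6*sqrt(2)*u - 6*u - 40 + 9*sqrt(2)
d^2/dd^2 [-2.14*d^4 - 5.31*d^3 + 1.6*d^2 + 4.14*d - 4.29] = -25.68*d^2 - 31.86*d + 3.2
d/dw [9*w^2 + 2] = 18*w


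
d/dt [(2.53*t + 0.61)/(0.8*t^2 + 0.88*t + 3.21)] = (-2.024*t^2 - 0.976*t + 7.5845)/(0.64*t^4 + 1.408*t^3 + 5.9104*t^2 + 5.6496*t + 10.3041)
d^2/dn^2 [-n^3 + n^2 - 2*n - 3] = 2 - 6*n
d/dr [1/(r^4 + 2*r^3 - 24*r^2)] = 2*(-2*r^2 - 3*r + 24)/(r^3*(r^2 + 2*r - 24)^2)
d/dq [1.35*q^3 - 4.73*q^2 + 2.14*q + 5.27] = 4.05*q^2 - 9.46*q + 2.14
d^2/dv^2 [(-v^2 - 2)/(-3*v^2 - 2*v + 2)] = 12*(-v^3 + 12*v^2 + 6*v + 4)/(27*v^6 + 54*v^5 - 18*v^4 - 64*v^3 + 12*v^2 + 24*v - 8)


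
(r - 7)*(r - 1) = r^2 - 8*r + 7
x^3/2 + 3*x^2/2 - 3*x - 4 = (x/2 + 1/2)*(x - 2)*(x + 4)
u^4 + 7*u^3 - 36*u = u*(u - 2)*(u + 3)*(u + 6)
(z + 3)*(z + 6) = z^2 + 9*z + 18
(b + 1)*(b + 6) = b^2 + 7*b + 6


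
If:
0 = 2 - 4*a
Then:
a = 1/2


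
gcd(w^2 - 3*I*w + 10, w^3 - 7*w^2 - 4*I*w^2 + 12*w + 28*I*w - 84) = w + 2*I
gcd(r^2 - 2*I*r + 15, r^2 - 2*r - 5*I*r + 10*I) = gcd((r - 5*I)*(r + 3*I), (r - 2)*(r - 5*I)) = r - 5*I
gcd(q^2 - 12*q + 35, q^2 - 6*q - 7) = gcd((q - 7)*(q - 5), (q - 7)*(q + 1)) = q - 7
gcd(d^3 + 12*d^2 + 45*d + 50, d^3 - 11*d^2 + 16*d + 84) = d + 2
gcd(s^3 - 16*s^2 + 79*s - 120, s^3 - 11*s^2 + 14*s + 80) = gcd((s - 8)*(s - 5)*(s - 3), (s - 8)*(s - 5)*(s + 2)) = s^2 - 13*s + 40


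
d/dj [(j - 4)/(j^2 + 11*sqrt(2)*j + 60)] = (j^2 + 11*sqrt(2)*j - (j - 4)*(2*j + 11*sqrt(2)) + 60)/(j^2 + 11*sqrt(2)*j + 60)^2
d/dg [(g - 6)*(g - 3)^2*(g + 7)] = 4*g^3 - 15*g^2 - 78*g + 261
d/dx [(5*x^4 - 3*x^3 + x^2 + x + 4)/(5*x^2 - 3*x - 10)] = 2*(25*x^5 - 30*x^4 - 91*x^3 + 41*x^2 - 30*x + 1)/(25*x^4 - 30*x^3 - 91*x^2 + 60*x + 100)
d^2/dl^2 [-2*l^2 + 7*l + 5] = -4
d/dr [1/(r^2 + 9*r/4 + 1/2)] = 4*(-8*r - 9)/(4*r^2 + 9*r + 2)^2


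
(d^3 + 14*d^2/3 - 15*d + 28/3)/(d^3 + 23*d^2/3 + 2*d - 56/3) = (d - 1)/(d + 2)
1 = 1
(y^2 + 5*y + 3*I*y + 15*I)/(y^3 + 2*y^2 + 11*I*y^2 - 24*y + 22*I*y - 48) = (y + 5)/(y^2 + y*(2 + 8*I) + 16*I)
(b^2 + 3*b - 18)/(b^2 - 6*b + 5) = (b^2 + 3*b - 18)/(b^2 - 6*b + 5)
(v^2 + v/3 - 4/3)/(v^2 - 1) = (v + 4/3)/(v + 1)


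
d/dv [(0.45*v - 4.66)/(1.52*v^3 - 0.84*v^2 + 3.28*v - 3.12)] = (-1.368*v^3 + 21.6276*v^2 - 7.8288*v + 13.8808)/(2.3104*v^6 - 2.5536*v^5 + 10.6768*v^4 - 14.9952*v^3 + 16.0*v^2 - 20.4672*v + 9.7344)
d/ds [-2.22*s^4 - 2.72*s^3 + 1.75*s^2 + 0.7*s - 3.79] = -8.88*s^3 - 8.16*s^2 + 3.5*s + 0.7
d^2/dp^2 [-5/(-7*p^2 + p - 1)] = 10*(-49*p^2 + 7*p + (14*p - 1)^2 - 7)/(7*p^2 - p + 1)^3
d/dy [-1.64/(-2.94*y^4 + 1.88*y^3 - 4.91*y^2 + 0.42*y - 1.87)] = (-19.2864*y^3 + 9.2496*y^2 - 16.1048*y + 0.6888)/(2.94*y^4 - 1.88*y^3 + 4.91*y^2 - 0.42*y + 1.87)^2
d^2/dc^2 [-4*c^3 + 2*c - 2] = -24*c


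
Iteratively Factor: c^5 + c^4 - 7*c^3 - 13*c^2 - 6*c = (c + 1)*(c^4 - 7*c^2 - 6*c) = (c - 3)*(c + 1)*(c^3 + 3*c^2 + 2*c) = (c - 3)*(c + 1)^2*(c^2 + 2*c) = (c - 3)*(c + 1)^2*(c + 2)*(c)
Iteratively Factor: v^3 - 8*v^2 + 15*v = (v - 5)*(v^2 - 3*v) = v*(v - 5)*(v - 3)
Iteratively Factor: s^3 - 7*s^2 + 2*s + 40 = (s - 5)*(s^2 - 2*s - 8) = (s - 5)*(s - 4)*(s + 2)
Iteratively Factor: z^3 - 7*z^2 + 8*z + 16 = (z + 1)*(z^2 - 8*z + 16) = (z - 4)*(z + 1)*(z - 4)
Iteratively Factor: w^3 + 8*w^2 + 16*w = (w + 4)*(w^2 + 4*w) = (w + 4)^2*(w)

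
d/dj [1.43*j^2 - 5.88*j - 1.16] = 2.86*j - 5.88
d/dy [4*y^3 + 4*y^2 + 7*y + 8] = 12*y^2 + 8*y + 7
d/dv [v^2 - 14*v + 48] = 2*v - 14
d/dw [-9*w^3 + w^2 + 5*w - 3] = -27*w^2 + 2*w + 5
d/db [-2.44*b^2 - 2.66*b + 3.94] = -4.88*b - 2.66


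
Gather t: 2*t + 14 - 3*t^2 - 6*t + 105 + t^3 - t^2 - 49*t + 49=t^3 - 4*t^2 - 53*t + 168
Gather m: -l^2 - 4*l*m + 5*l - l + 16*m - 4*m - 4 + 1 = -l^2 + 4*l + m*(12 - 4*l) - 3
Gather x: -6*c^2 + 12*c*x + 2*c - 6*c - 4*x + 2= -6*c^2 - 4*c + x*(12*c - 4) + 2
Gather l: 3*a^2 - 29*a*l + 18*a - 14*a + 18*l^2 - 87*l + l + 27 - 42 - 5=3*a^2 + 4*a + 18*l^2 + l*(-29*a - 86) - 20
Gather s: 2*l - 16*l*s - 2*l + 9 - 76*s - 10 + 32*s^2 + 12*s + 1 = 32*s^2 + s*(-16*l - 64)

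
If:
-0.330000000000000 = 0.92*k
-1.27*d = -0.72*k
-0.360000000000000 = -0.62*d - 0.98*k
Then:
No Solution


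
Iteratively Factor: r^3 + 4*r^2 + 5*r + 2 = (r + 1)*(r^2 + 3*r + 2) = (r + 1)^2*(r + 2)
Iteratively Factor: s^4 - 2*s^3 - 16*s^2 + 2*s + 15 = (s + 1)*(s^3 - 3*s^2 - 13*s + 15) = (s + 1)*(s + 3)*(s^2 - 6*s + 5) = (s - 5)*(s + 1)*(s + 3)*(s - 1)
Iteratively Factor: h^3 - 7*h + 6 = (h - 2)*(h^2 + 2*h - 3) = (h - 2)*(h - 1)*(h + 3)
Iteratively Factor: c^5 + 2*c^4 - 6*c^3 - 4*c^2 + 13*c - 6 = (c + 2)*(c^4 - 6*c^2 + 8*c - 3) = (c - 1)*(c + 2)*(c^3 + c^2 - 5*c + 3) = (c - 1)*(c + 2)*(c + 3)*(c^2 - 2*c + 1) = (c - 1)^2*(c + 2)*(c + 3)*(c - 1)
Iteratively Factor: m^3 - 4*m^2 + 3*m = (m - 1)*(m^2 - 3*m) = m*(m - 1)*(m - 3)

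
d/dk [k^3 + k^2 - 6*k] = 3*k^2 + 2*k - 6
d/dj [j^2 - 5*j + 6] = 2*j - 5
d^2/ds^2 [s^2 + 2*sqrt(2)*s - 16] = 2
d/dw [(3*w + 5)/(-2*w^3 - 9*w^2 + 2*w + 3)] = (12*w^3 + 57*w^2 + 90*w - 1)/(4*w^6 + 36*w^5 + 73*w^4 - 48*w^3 - 50*w^2 + 12*w + 9)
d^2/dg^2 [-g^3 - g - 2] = -6*g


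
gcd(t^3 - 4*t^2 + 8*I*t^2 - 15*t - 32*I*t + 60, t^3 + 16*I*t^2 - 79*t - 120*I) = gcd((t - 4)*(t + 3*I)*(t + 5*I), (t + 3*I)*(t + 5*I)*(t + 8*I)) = t^2 + 8*I*t - 15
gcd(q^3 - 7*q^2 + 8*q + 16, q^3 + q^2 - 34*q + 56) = q - 4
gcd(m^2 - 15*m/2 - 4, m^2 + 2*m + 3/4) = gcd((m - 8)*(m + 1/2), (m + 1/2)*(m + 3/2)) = m + 1/2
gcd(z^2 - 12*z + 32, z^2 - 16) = z - 4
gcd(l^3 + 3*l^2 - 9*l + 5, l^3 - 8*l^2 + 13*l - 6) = l^2 - 2*l + 1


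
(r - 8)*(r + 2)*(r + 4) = r^3 - 2*r^2 - 40*r - 64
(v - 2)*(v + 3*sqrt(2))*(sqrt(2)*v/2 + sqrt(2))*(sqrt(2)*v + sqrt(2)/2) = v^4 + v^3/2 + 3*sqrt(2)*v^3 - 4*v^2 + 3*sqrt(2)*v^2/2 - 12*sqrt(2)*v - 2*v - 6*sqrt(2)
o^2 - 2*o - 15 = (o - 5)*(o + 3)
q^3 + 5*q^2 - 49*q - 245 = (q - 7)*(q + 5)*(q + 7)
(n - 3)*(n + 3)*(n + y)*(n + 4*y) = n^4 + 5*n^3*y + 4*n^2*y^2 - 9*n^2 - 45*n*y - 36*y^2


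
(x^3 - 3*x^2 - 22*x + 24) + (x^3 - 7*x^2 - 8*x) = 2*x^3 - 10*x^2 - 30*x + 24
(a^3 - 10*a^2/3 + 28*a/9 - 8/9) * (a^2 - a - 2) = a^5 - 13*a^4/3 + 40*a^3/9 + 8*a^2/3 - 16*a/3 + 16/9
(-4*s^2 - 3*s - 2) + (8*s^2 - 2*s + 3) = 4*s^2 - 5*s + 1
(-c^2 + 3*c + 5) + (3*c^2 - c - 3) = 2*c^2 + 2*c + 2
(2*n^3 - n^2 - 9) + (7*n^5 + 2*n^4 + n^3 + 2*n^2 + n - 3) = 7*n^5 + 2*n^4 + 3*n^3 + n^2 + n - 12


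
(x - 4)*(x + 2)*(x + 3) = x^3 + x^2 - 14*x - 24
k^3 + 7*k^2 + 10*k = k*(k + 2)*(k + 5)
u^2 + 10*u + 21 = (u + 3)*(u + 7)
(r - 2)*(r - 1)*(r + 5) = r^3 + 2*r^2 - 13*r + 10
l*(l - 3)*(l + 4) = l^3 + l^2 - 12*l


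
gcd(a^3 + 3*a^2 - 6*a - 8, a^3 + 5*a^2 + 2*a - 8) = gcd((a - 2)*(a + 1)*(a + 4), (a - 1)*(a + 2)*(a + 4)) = a + 4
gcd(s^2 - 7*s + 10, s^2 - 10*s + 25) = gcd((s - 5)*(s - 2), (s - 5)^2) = s - 5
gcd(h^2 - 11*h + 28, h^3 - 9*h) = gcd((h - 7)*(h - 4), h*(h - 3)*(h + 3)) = 1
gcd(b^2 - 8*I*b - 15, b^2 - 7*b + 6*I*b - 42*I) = 1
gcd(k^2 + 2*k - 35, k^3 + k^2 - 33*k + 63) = k + 7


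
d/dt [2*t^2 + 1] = 4*t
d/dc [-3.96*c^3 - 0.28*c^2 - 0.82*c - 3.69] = -11.88*c^2 - 0.56*c - 0.82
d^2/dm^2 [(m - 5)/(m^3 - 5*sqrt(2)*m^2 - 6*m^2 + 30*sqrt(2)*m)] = 2*(m*(m^2 - 5*sqrt(2)*m - 6*m + 30*sqrt(2))*(-3*m^2 + 12*m + 10*sqrt(2)*m + (m - 5)*(-3*m + 6 + 5*sqrt(2)) - 30*sqrt(2)) + (m - 5)*(3*m^2 - 10*sqrt(2)*m - 12*m + 30*sqrt(2))^2)/(m^3*(m^2 - 5*sqrt(2)*m - 6*m + 30*sqrt(2))^3)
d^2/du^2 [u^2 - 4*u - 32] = 2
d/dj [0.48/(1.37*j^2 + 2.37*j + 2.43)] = (-1.3152*j - 1.1376)/(1.37*j^2 + 2.37*j + 2.43)^2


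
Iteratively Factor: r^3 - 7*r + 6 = (r + 3)*(r^2 - 3*r + 2) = (r - 1)*(r + 3)*(r - 2)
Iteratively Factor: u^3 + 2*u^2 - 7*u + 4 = (u - 1)*(u^2 + 3*u - 4) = (u - 1)*(u + 4)*(u - 1)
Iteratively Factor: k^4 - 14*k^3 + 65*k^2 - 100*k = (k - 5)*(k^3 - 9*k^2 + 20*k) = (k - 5)*(k - 4)*(k^2 - 5*k) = k*(k - 5)*(k - 4)*(k - 5)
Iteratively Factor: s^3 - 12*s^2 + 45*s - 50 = (s - 5)*(s^2 - 7*s + 10) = (s - 5)*(s - 2)*(s - 5)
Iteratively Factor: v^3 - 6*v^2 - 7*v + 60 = (v - 4)*(v^2 - 2*v - 15) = (v - 5)*(v - 4)*(v + 3)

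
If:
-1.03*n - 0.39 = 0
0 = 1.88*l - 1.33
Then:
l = 0.71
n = -0.38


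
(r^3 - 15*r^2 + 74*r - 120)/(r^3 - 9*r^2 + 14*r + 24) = (r - 5)/(r + 1)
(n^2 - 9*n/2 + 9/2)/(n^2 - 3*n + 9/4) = 2*(n - 3)/(2*n - 3)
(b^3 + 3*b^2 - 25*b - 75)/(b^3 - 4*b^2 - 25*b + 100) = (b + 3)/(b - 4)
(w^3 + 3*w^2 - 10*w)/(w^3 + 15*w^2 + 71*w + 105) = w*(w - 2)/(w^2 + 10*w + 21)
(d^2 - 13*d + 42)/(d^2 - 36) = (d - 7)/(d + 6)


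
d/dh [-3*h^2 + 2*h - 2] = 2 - 6*h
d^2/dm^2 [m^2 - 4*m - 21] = 2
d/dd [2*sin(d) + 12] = 2*cos(d)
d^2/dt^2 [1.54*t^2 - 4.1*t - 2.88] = 3.08000000000000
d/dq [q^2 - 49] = 2*q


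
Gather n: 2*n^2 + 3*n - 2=2*n^2 + 3*n - 2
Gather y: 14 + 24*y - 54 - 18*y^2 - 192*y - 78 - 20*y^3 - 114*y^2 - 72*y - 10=-20*y^3 - 132*y^2 - 240*y - 128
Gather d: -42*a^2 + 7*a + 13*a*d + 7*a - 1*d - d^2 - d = -42*a^2 + 14*a - d^2 + d*(13*a - 2)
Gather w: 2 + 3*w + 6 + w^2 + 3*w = w^2 + 6*w + 8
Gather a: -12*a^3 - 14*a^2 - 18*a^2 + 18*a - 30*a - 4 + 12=-12*a^3 - 32*a^2 - 12*a + 8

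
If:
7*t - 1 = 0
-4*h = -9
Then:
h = 9/4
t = 1/7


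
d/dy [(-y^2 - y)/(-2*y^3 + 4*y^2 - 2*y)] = (-y - 3)/(2*(y^3 - 3*y^2 + 3*y - 1))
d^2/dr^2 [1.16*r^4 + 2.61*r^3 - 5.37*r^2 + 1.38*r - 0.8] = 13.92*r^2 + 15.66*r - 10.74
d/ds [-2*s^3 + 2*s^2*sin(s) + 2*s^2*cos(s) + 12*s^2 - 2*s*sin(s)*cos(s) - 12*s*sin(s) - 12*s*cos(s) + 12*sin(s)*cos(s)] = 2*sqrt(2)*s^2*cos(s + pi/4) - 6*s^2 + 16*s*sin(s) - 8*s*cos(s) - 2*s*cos(2*s) + 24*s - sin(2*s) - 12*sqrt(2)*sin(s + pi/4) + 12*cos(2*s)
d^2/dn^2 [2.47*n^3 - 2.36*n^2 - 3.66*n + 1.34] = 14.82*n - 4.72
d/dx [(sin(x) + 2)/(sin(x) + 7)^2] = (3 - sin(x))*cos(x)/(sin(x) + 7)^3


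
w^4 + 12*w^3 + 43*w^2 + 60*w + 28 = (w + 1)*(w + 2)^2*(w + 7)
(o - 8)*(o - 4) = o^2 - 12*o + 32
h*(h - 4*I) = h^2 - 4*I*h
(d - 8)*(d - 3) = d^2 - 11*d + 24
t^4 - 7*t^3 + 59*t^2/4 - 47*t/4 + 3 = (t - 4)*(t - 3/2)*(t - 1)*(t - 1/2)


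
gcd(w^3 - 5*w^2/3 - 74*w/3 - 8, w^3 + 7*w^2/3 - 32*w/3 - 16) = w + 4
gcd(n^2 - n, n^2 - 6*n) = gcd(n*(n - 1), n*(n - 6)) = n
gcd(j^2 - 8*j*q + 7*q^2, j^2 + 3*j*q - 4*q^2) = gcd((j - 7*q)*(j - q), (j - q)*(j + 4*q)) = -j + q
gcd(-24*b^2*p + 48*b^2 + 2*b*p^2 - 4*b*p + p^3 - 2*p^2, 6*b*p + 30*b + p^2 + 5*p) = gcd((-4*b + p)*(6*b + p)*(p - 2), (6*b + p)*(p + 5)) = 6*b + p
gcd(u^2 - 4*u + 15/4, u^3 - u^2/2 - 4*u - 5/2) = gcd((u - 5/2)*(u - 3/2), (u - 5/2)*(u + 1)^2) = u - 5/2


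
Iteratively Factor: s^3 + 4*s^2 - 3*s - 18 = (s + 3)*(s^2 + s - 6) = (s - 2)*(s + 3)*(s + 3)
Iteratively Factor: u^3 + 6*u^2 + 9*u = (u + 3)*(u^2 + 3*u) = (u + 3)^2*(u)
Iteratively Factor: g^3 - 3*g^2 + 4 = (g - 2)*(g^2 - g - 2) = (g - 2)*(g + 1)*(g - 2)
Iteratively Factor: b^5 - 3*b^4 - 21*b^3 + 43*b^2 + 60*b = (b - 5)*(b^4 + 2*b^3 - 11*b^2 - 12*b) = (b - 5)*(b + 1)*(b^3 + b^2 - 12*b) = b*(b - 5)*(b + 1)*(b^2 + b - 12) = b*(b - 5)*(b - 3)*(b + 1)*(b + 4)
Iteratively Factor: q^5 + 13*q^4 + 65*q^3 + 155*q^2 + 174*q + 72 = (q + 4)*(q^4 + 9*q^3 + 29*q^2 + 39*q + 18) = (q + 1)*(q + 4)*(q^3 + 8*q^2 + 21*q + 18) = (q + 1)*(q + 3)*(q + 4)*(q^2 + 5*q + 6) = (q + 1)*(q + 3)^2*(q + 4)*(q + 2)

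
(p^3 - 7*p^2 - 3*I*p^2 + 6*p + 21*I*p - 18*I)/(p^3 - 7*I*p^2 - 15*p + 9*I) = (p^2 - 7*p + 6)/(p^2 - 4*I*p - 3)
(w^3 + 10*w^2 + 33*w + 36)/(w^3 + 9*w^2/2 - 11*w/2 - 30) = 2*(w + 3)/(2*w - 5)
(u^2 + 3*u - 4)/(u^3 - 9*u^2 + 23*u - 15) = (u + 4)/(u^2 - 8*u + 15)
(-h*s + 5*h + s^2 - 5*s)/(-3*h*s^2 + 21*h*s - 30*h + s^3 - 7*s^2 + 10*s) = (-h + s)/(-3*h*s + 6*h + s^2 - 2*s)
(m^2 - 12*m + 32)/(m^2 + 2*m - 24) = (m - 8)/(m + 6)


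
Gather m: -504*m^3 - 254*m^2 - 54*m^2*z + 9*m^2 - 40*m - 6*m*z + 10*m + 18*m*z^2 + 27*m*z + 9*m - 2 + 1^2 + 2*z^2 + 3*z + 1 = -504*m^3 + m^2*(-54*z - 245) + m*(18*z^2 + 21*z - 21) + 2*z^2 + 3*z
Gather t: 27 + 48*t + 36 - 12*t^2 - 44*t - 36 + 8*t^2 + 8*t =-4*t^2 + 12*t + 27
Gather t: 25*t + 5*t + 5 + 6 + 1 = 30*t + 12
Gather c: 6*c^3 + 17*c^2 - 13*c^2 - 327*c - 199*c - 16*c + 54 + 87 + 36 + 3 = 6*c^3 + 4*c^2 - 542*c + 180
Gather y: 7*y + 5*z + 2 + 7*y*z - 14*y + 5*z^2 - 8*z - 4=y*(7*z - 7) + 5*z^2 - 3*z - 2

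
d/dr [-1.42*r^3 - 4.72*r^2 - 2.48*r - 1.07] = -4.26*r^2 - 9.44*r - 2.48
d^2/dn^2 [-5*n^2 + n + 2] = -10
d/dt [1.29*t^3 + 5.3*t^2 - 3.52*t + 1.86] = 3.87*t^2 + 10.6*t - 3.52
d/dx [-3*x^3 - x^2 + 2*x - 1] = -9*x^2 - 2*x + 2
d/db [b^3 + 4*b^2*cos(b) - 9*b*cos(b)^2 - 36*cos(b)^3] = -4*b^2*sin(b) + 3*b^2 + 9*b*sin(2*b) + 8*b*cos(b) + 108*sin(b)*cos(b)^2 - 9*cos(b)^2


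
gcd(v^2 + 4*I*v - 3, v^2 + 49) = 1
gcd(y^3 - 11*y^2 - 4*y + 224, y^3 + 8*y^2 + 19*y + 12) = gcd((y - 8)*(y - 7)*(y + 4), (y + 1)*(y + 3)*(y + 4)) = y + 4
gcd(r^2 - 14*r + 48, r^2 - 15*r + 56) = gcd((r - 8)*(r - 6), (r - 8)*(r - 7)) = r - 8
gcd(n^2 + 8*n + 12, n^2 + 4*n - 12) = n + 6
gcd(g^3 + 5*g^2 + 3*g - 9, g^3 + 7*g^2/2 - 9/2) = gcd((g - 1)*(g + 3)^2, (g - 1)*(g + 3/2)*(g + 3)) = g^2 + 2*g - 3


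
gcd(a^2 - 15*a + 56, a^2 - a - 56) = a - 8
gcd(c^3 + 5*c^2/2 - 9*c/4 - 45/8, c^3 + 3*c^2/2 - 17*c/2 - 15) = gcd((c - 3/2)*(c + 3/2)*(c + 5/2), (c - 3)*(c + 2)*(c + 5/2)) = c + 5/2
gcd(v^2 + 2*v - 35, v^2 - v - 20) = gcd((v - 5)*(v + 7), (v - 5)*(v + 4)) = v - 5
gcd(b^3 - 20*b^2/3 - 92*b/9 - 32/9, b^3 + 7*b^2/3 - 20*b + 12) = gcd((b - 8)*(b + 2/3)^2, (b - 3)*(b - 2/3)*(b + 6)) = 1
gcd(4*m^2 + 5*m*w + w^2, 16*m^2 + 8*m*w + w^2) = 4*m + w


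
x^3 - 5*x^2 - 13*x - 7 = (x - 7)*(x + 1)^2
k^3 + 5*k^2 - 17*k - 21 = (k - 3)*(k + 1)*(k + 7)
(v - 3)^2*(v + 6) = v^3 - 27*v + 54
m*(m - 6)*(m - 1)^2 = m^4 - 8*m^3 + 13*m^2 - 6*m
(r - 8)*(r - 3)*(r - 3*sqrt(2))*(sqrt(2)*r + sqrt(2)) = sqrt(2)*r^4 - 10*sqrt(2)*r^3 - 6*r^3 + 13*sqrt(2)*r^2 + 60*r^2 - 78*r + 24*sqrt(2)*r - 144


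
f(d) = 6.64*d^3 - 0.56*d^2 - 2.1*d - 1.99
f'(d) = 19.92*d^2 - 1.12*d - 2.1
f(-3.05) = -189.19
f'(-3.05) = 186.62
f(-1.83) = -40.72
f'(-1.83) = 66.66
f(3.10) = 183.93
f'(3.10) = 185.86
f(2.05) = 48.56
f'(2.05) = 79.32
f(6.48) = 1767.62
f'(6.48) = 827.09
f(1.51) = 16.42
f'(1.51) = 41.63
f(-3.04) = -187.33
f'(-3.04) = 185.40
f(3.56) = 283.02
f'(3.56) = 246.37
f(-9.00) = -4869.01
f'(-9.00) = 1621.50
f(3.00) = 165.95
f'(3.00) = 173.82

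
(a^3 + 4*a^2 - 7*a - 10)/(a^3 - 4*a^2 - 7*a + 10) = (a^3 + 4*a^2 - 7*a - 10)/(a^3 - 4*a^2 - 7*a + 10)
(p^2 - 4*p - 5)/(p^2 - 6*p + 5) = (p + 1)/(p - 1)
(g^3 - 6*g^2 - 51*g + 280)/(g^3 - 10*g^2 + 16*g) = (g^2 + 2*g - 35)/(g*(g - 2))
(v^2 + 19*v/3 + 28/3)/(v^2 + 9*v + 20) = (v + 7/3)/(v + 5)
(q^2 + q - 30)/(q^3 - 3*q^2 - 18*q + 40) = (q + 6)/(q^2 + 2*q - 8)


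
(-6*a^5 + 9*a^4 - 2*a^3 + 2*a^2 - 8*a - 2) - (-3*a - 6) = -6*a^5 + 9*a^4 - 2*a^3 + 2*a^2 - 5*a + 4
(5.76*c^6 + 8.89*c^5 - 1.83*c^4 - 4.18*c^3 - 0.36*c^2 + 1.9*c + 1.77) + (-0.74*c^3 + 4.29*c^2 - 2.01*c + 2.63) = 5.76*c^6 + 8.89*c^5 - 1.83*c^4 - 4.92*c^3 + 3.93*c^2 - 0.11*c + 4.4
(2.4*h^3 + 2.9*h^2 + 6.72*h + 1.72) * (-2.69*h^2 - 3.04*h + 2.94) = -6.456*h^5 - 15.097*h^4 - 19.8368*h^3 - 16.5296*h^2 + 14.528*h + 5.0568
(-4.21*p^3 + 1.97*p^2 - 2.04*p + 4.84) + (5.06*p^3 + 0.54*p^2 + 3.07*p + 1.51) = 0.85*p^3 + 2.51*p^2 + 1.03*p + 6.35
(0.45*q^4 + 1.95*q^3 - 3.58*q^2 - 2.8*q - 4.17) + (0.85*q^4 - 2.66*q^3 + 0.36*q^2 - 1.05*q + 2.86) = 1.3*q^4 - 0.71*q^3 - 3.22*q^2 - 3.85*q - 1.31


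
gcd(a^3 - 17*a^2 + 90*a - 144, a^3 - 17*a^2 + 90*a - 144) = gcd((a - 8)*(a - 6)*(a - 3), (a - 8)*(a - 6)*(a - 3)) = a^3 - 17*a^2 + 90*a - 144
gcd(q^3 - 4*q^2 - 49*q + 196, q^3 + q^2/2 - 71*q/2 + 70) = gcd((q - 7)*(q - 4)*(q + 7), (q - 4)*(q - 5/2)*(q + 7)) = q^2 + 3*q - 28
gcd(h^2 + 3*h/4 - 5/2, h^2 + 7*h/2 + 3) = h + 2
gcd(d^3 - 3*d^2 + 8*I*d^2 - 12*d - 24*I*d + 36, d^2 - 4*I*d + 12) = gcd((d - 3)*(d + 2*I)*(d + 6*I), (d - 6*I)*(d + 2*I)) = d + 2*I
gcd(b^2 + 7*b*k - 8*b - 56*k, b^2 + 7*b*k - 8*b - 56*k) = b^2 + 7*b*k - 8*b - 56*k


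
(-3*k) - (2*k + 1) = -5*k - 1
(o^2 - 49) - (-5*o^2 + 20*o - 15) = 6*o^2 - 20*o - 34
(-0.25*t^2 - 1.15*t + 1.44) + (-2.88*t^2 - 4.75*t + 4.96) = -3.13*t^2 - 5.9*t + 6.4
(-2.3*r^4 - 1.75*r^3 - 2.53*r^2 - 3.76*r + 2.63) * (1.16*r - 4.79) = -2.668*r^5 + 8.987*r^4 + 5.4477*r^3 + 7.7571*r^2 + 21.0612*r - 12.5977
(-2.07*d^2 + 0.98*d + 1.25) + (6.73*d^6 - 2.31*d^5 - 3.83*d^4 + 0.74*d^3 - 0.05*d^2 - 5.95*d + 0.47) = 6.73*d^6 - 2.31*d^5 - 3.83*d^4 + 0.74*d^3 - 2.12*d^2 - 4.97*d + 1.72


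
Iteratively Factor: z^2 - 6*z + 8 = (z - 2)*(z - 4)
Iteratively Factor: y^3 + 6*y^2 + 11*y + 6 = (y + 2)*(y^2 + 4*y + 3) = (y + 2)*(y + 3)*(y + 1)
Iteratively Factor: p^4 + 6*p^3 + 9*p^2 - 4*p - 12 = (p - 1)*(p^3 + 7*p^2 + 16*p + 12) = (p - 1)*(p + 2)*(p^2 + 5*p + 6) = (p - 1)*(p + 2)*(p + 3)*(p + 2)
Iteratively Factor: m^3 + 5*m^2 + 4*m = (m + 4)*(m^2 + m) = m*(m + 4)*(m + 1)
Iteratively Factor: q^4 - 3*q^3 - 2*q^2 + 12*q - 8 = (q - 2)*(q^3 - q^2 - 4*q + 4) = (q - 2)*(q + 2)*(q^2 - 3*q + 2) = (q - 2)^2*(q + 2)*(q - 1)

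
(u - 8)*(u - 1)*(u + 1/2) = u^3 - 17*u^2/2 + 7*u/2 + 4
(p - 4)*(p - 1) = p^2 - 5*p + 4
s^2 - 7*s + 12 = (s - 4)*(s - 3)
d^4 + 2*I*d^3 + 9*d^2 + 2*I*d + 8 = (d - 2*I)*(d - I)*(d + I)*(d + 4*I)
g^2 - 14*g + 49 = (g - 7)^2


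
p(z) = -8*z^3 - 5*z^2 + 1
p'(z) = -24*z^2 - 10*z = 2*z*(-12*z - 5)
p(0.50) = -1.25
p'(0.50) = -11.00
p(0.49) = -1.14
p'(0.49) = -10.66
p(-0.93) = 3.11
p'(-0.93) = -11.46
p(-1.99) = 44.24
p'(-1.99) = -75.14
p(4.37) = -762.11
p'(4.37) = -502.03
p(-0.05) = 0.99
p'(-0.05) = 0.44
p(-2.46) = 89.84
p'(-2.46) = -120.64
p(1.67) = -50.20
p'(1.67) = -83.63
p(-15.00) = 25876.00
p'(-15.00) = -5250.00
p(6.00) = -1907.00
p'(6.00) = -924.00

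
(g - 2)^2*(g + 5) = g^3 + g^2 - 16*g + 20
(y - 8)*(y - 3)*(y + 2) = y^3 - 9*y^2 + 2*y + 48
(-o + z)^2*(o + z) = o^3 - o^2*z - o*z^2 + z^3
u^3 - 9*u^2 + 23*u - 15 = (u - 5)*(u - 3)*(u - 1)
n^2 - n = n*(n - 1)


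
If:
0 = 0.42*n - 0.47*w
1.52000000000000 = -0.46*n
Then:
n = -3.30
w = -2.95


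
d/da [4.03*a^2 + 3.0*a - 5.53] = 8.06*a + 3.0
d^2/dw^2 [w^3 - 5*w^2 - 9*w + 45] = 6*w - 10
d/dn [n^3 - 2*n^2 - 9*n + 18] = 3*n^2 - 4*n - 9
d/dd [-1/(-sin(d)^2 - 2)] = -4*sin(2*d)/(cos(2*d) - 5)^2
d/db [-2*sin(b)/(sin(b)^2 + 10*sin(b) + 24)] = 2*(sin(b)^2 - 24)*cos(b)/((sin(b) + 4)^2*(sin(b) + 6)^2)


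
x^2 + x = x*(x + 1)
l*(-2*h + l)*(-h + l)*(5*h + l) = 10*h^3*l - 13*h^2*l^2 + 2*h*l^3 + l^4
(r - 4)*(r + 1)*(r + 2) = r^3 - r^2 - 10*r - 8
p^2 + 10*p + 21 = (p + 3)*(p + 7)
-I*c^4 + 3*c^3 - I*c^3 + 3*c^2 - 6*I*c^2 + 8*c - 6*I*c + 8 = (c - 2*I)*(c + I)*(c + 4*I)*(-I*c - I)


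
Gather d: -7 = -7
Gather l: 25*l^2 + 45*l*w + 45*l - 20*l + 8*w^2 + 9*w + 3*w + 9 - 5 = 25*l^2 + l*(45*w + 25) + 8*w^2 + 12*w + 4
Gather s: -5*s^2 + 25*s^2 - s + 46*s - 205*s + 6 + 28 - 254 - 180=20*s^2 - 160*s - 400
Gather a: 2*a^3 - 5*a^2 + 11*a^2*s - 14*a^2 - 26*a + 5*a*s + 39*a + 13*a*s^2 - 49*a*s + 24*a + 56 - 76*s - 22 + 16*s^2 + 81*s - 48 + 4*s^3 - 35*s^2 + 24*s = 2*a^3 + a^2*(11*s - 19) + a*(13*s^2 - 44*s + 37) + 4*s^3 - 19*s^2 + 29*s - 14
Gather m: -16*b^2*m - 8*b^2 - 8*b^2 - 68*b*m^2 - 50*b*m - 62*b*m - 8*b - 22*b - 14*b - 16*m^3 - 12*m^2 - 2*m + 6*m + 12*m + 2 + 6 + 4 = -16*b^2 - 44*b - 16*m^3 + m^2*(-68*b - 12) + m*(-16*b^2 - 112*b + 16) + 12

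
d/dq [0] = 0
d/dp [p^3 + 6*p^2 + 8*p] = 3*p^2 + 12*p + 8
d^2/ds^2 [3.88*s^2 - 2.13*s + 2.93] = 7.76000000000000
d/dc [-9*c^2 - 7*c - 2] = -18*c - 7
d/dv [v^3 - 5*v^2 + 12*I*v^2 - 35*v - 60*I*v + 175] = 3*v^2 + v*(-10 + 24*I) - 35 - 60*I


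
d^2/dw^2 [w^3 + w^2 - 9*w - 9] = 6*w + 2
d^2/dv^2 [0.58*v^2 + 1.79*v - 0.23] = 1.16000000000000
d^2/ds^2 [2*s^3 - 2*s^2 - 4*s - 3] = 12*s - 4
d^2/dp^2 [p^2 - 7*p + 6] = 2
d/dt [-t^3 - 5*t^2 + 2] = t*(-3*t - 10)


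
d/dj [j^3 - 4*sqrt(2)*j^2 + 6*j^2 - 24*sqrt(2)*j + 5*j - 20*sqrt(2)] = 3*j^2 - 8*sqrt(2)*j + 12*j - 24*sqrt(2) + 5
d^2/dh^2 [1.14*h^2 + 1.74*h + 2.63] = 2.28000000000000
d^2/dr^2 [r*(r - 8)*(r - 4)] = 6*r - 24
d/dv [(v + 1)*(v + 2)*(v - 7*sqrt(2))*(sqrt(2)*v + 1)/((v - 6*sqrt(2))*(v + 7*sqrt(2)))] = (2*sqrt(2)*v^5 - 7*v^4 + 3*sqrt(2)*v^4 - 362*sqrt(2)*v^3 + 12*v^3 - 774*sqrt(2)*v^2 + 3292*v^2 + 868*sqrt(2)*v + 6552*v + 2212 + 1764*sqrt(2))/(v^4 + 2*sqrt(2)*v^3 - 166*v^2 - 168*sqrt(2)*v + 7056)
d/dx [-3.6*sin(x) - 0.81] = -3.6*cos(x)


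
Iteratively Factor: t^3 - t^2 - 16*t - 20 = (t - 5)*(t^2 + 4*t + 4) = (t - 5)*(t + 2)*(t + 2)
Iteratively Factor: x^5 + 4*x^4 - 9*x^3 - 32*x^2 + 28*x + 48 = (x - 2)*(x^4 + 6*x^3 + 3*x^2 - 26*x - 24) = (x - 2)*(x + 4)*(x^3 + 2*x^2 - 5*x - 6) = (x - 2)^2*(x + 4)*(x^2 + 4*x + 3) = (x - 2)^2*(x + 3)*(x + 4)*(x + 1)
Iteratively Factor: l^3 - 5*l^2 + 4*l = (l - 1)*(l^2 - 4*l) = l*(l - 1)*(l - 4)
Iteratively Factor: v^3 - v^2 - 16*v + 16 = (v + 4)*(v^2 - 5*v + 4) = (v - 1)*(v + 4)*(v - 4)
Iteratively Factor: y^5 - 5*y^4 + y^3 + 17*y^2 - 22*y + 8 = (y + 2)*(y^4 - 7*y^3 + 15*y^2 - 13*y + 4) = (y - 1)*(y + 2)*(y^3 - 6*y^2 + 9*y - 4) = (y - 4)*(y - 1)*(y + 2)*(y^2 - 2*y + 1) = (y - 4)*(y - 1)^2*(y + 2)*(y - 1)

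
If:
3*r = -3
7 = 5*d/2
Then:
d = 14/5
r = -1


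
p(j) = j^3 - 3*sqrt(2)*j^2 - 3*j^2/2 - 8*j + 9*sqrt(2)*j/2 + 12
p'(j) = 3*j^2 - 6*sqrt(2)*j - 3*j - 8 + 9*sqrt(2)/2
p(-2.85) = -53.13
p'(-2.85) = 55.46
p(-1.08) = 5.81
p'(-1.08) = 14.27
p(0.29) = 11.07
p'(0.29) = -4.71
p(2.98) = -17.41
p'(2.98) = -9.22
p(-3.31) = -81.77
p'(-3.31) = 69.25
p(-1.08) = 5.81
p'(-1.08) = 14.27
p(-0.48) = 11.35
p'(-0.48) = 4.57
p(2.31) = -10.10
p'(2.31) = -12.16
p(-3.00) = -61.78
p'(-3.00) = 59.82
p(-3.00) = -61.78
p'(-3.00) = 59.82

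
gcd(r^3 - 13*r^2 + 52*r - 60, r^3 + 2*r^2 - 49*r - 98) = 1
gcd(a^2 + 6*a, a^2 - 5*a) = a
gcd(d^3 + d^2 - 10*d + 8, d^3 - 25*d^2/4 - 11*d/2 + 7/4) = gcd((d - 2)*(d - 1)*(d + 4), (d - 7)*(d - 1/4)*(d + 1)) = 1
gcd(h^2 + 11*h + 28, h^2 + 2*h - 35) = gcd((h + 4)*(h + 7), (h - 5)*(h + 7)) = h + 7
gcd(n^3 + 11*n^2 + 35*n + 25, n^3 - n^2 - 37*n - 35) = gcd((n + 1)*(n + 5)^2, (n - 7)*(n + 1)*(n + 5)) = n^2 + 6*n + 5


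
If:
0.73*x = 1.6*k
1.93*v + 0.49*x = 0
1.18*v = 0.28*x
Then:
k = 0.00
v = 0.00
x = 0.00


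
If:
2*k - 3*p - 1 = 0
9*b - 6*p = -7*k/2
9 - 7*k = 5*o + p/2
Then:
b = p/12 - 7/36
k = 3*p/2 + 1/2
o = 11/10 - 11*p/5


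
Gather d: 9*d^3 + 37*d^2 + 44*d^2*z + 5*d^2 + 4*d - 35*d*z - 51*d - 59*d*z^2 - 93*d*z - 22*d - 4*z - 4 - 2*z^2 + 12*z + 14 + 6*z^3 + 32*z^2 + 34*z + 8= 9*d^3 + d^2*(44*z + 42) + d*(-59*z^2 - 128*z - 69) + 6*z^3 + 30*z^2 + 42*z + 18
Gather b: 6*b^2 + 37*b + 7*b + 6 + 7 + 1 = 6*b^2 + 44*b + 14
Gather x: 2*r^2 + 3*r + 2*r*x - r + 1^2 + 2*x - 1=2*r^2 + 2*r + x*(2*r + 2)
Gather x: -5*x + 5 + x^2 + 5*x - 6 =x^2 - 1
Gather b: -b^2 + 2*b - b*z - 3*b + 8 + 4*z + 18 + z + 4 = -b^2 + b*(-z - 1) + 5*z + 30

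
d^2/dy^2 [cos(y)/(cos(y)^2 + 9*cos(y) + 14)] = (9*(1 - cos(y)^2)^2 - cos(y)^5 + 86*cos(y)^3 + 144*cos(y)^2 - 280*cos(y) - 261)/((cos(y) + 2)^3*(cos(y) + 7)^3)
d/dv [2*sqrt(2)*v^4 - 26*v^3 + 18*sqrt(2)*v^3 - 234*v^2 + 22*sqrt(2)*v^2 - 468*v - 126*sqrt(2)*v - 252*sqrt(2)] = 8*sqrt(2)*v^3 - 78*v^2 + 54*sqrt(2)*v^2 - 468*v + 44*sqrt(2)*v - 468 - 126*sqrt(2)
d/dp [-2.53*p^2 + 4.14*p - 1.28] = 4.14 - 5.06*p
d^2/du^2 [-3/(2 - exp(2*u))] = 12*(exp(2*u) + 2)*exp(2*u)/(exp(2*u) - 2)^3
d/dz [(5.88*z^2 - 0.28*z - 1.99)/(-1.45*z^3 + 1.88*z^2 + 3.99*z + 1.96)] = (8.526*z^4 - 0.812000000000001*z^3 + 15.3311*z^2 + 30.532*z + 7.3913)/(2.1025*z^6 - 5.452*z^5 - 8.0366*z^4 + 9.3184*z^3 + 23.2897*z^2 + 15.6408*z + 3.8416)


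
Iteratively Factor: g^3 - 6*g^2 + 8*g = (g - 2)*(g^2 - 4*g) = g*(g - 2)*(g - 4)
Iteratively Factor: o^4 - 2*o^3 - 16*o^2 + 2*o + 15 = (o + 1)*(o^3 - 3*o^2 - 13*o + 15) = (o + 1)*(o + 3)*(o^2 - 6*o + 5) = (o - 1)*(o + 1)*(o + 3)*(o - 5)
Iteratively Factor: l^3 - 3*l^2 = (l - 3)*(l^2) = l*(l - 3)*(l)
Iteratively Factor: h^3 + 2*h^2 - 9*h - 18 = (h + 3)*(h^2 - h - 6) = (h + 2)*(h + 3)*(h - 3)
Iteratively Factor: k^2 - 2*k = (k)*(k - 2)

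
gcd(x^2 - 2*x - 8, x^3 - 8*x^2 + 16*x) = x - 4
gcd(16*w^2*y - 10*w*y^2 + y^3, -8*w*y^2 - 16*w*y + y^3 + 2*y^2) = -8*w*y + y^2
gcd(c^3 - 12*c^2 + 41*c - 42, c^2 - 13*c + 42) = c - 7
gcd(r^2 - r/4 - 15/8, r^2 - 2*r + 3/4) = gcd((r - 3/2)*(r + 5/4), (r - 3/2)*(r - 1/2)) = r - 3/2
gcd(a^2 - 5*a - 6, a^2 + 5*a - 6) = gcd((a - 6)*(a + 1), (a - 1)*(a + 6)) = 1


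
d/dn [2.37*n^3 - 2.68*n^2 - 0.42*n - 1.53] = 7.11*n^2 - 5.36*n - 0.42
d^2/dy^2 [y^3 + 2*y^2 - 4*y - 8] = 6*y + 4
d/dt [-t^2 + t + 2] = 1 - 2*t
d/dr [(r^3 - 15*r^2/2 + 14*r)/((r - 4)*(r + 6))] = (r^2 + 12*r - 21)/(r^2 + 12*r + 36)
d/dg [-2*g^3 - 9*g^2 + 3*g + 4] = -6*g^2 - 18*g + 3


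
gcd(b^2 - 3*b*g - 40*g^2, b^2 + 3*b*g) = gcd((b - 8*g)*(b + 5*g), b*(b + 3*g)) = 1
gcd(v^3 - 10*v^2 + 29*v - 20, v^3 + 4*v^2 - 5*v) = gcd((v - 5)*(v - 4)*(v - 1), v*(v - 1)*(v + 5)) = v - 1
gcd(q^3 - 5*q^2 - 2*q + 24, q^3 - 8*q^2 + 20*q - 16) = q - 4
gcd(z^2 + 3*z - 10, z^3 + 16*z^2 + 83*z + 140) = z + 5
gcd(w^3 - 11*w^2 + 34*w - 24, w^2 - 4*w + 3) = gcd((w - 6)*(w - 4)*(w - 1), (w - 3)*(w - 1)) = w - 1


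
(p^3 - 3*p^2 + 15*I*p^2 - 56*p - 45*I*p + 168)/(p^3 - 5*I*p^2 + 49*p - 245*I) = (p^2 + p*(-3 + 8*I) - 24*I)/(p^2 - 12*I*p - 35)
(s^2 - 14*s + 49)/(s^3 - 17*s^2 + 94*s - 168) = (s - 7)/(s^2 - 10*s + 24)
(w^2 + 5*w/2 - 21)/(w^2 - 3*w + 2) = (w^2 + 5*w/2 - 21)/(w^2 - 3*w + 2)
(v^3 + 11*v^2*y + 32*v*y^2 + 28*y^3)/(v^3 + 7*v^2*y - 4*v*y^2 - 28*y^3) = (-v - 2*y)/(-v + 2*y)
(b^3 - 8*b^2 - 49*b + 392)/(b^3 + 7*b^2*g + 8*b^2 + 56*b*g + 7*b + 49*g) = (b^2 - 15*b + 56)/(b^2 + 7*b*g + b + 7*g)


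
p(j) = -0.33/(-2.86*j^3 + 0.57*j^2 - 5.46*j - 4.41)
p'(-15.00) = -0.00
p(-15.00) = -0.00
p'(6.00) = -0.00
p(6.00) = 0.00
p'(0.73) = -0.04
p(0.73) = 0.04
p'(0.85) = -0.03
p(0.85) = 0.03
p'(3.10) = -0.00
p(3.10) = 0.00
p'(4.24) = -0.00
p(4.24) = 0.00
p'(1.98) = -0.01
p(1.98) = 0.01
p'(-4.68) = -0.00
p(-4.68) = -0.00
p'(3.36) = -0.00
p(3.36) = 0.00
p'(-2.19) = -0.01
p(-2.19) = -0.01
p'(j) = -0.33*(8.58*j^2 - 1.14*j + 5.46)/(-2.86*j^3 + 0.57*j^2 - 5.46*j - 4.41)^2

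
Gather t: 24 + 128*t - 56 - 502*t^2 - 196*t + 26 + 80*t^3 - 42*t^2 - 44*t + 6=80*t^3 - 544*t^2 - 112*t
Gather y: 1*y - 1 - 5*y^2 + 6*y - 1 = -5*y^2 + 7*y - 2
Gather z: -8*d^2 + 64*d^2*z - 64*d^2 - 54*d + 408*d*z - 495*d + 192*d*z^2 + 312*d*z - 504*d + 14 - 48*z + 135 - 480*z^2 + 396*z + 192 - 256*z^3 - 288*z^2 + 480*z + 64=-72*d^2 - 1053*d - 256*z^3 + z^2*(192*d - 768) + z*(64*d^2 + 720*d + 828) + 405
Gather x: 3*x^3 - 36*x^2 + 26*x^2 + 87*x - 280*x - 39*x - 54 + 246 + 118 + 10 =3*x^3 - 10*x^2 - 232*x + 320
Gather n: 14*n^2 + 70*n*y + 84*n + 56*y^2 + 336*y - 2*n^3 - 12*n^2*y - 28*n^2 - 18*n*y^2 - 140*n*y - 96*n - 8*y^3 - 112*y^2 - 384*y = -2*n^3 + n^2*(-12*y - 14) + n*(-18*y^2 - 70*y - 12) - 8*y^3 - 56*y^2 - 48*y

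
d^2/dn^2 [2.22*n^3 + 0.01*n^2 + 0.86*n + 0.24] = 13.32*n + 0.02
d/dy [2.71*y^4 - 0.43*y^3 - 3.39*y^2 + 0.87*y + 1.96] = 10.84*y^3 - 1.29*y^2 - 6.78*y + 0.87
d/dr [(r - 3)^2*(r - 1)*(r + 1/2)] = 4*r^3 - 39*r^2/2 + 23*r - 3/2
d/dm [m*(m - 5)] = 2*m - 5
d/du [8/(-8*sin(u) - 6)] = 16*cos(u)/(4*sin(u) + 3)^2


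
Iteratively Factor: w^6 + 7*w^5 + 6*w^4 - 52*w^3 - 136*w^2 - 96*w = (w + 4)*(w^5 + 3*w^4 - 6*w^3 - 28*w^2 - 24*w) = (w + 2)*(w + 4)*(w^4 + w^3 - 8*w^2 - 12*w) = (w - 3)*(w + 2)*(w + 4)*(w^3 + 4*w^2 + 4*w) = (w - 3)*(w + 2)^2*(w + 4)*(w^2 + 2*w) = w*(w - 3)*(w + 2)^2*(w + 4)*(w + 2)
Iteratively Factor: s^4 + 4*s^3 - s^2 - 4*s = (s - 1)*(s^3 + 5*s^2 + 4*s) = s*(s - 1)*(s^2 + 5*s + 4) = s*(s - 1)*(s + 4)*(s + 1)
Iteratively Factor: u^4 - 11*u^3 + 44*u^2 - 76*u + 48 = (u - 3)*(u^3 - 8*u^2 + 20*u - 16) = (u - 4)*(u - 3)*(u^2 - 4*u + 4) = (u - 4)*(u - 3)*(u - 2)*(u - 2)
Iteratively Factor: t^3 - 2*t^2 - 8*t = (t)*(t^2 - 2*t - 8) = t*(t + 2)*(t - 4)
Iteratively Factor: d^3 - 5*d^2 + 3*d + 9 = (d + 1)*(d^2 - 6*d + 9) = (d - 3)*(d + 1)*(d - 3)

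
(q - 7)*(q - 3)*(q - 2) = q^3 - 12*q^2 + 41*q - 42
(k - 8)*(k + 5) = k^2 - 3*k - 40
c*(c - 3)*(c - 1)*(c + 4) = c^4 - 13*c^2 + 12*c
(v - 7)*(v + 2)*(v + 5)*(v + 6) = v^4 + 6*v^3 - 39*v^2 - 304*v - 420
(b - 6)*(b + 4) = b^2 - 2*b - 24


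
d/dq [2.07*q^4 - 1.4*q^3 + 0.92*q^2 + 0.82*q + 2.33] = 8.28*q^3 - 4.2*q^2 + 1.84*q + 0.82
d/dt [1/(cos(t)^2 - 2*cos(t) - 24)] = 2*(cos(t) - 1)*sin(t)/(sin(t)^2 + 2*cos(t) + 23)^2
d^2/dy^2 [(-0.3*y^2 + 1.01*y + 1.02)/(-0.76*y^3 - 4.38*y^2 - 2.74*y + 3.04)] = (0.346560000000001*y^6 - 3.500256*y^5 - 30.990672*y^4 - 86.369096*y^3 - 134.187504*y^2 - 168.277104*y - 53.759344)/(0.438976*y^9 + 7.589664*y^8 + 48.488304*y^7 + 133.485432*y^6 + 114.095784*y^5 - 114.29484*y^4 - 177.260216*y^3 + 52.965312*y^2 + 75.965952*y - 28.094464)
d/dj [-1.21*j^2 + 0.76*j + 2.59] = 0.76 - 2.42*j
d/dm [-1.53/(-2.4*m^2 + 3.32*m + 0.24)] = (5.0796 - 7.344*m)/(-2.4*m^2 + 3.32*m + 0.24)^2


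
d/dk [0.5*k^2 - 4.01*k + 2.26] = 1.0*k - 4.01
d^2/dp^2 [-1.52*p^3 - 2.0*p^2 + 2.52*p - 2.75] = -9.12*p - 4.0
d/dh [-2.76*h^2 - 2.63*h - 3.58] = -5.52*h - 2.63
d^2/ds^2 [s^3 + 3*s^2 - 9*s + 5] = 6*s + 6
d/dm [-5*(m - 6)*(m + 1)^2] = 5*(11 - 3*m)*(m + 1)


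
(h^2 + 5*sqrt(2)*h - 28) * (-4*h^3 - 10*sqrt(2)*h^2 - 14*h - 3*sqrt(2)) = -4*h^5 - 30*sqrt(2)*h^4 - 2*h^3 + 207*sqrt(2)*h^2 + 362*h + 84*sqrt(2)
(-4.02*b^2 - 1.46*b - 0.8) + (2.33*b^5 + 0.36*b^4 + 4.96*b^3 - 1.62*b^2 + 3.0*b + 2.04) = 2.33*b^5 + 0.36*b^4 + 4.96*b^3 - 5.64*b^2 + 1.54*b + 1.24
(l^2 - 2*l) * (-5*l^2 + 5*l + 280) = -5*l^4 + 15*l^3 + 270*l^2 - 560*l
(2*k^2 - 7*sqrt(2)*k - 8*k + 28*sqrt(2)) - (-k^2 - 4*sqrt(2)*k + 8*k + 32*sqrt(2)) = 3*k^2 - 16*k - 3*sqrt(2)*k - 4*sqrt(2)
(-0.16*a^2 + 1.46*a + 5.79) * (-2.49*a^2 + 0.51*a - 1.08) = 0.3984*a^4 - 3.717*a^3 - 13.4997*a^2 + 1.3761*a - 6.2532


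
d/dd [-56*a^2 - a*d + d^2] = -a + 2*d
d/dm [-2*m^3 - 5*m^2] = 2*m*(-3*m - 5)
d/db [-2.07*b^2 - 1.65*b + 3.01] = -4.14*b - 1.65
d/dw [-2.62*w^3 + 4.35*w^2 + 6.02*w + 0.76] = -7.86*w^2 + 8.7*w + 6.02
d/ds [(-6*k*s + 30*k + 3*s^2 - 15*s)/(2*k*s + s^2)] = 3*(-20*k^2 + 4*k*s^2 - 20*k*s + 5*s^2)/(s^2*(4*k^2 + 4*k*s + s^2))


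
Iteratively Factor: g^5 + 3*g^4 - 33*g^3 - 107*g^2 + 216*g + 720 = (g + 4)*(g^4 - g^3 - 29*g^2 + 9*g + 180) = (g - 3)*(g + 4)*(g^3 + 2*g^2 - 23*g - 60) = (g - 5)*(g - 3)*(g + 4)*(g^2 + 7*g + 12) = (g - 5)*(g - 3)*(g + 3)*(g + 4)*(g + 4)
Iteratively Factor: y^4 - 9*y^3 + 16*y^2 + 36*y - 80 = (y + 2)*(y^3 - 11*y^2 + 38*y - 40) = (y - 4)*(y + 2)*(y^2 - 7*y + 10) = (y - 4)*(y - 2)*(y + 2)*(y - 5)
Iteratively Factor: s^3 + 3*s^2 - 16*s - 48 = (s + 3)*(s^2 - 16) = (s - 4)*(s + 3)*(s + 4)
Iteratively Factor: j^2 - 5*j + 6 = (j - 3)*(j - 2)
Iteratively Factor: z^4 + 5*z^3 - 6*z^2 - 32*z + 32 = (z + 4)*(z^3 + z^2 - 10*z + 8) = (z - 1)*(z + 4)*(z^2 + 2*z - 8) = (z - 1)*(z + 4)^2*(z - 2)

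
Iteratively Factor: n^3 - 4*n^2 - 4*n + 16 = (n - 2)*(n^2 - 2*n - 8) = (n - 2)*(n + 2)*(n - 4)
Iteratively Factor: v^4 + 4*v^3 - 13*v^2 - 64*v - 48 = (v + 3)*(v^3 + v^2 - 16*v - 16) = (v + 1)*(v + 3)*(v^2 - 16) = (v - 4)*(v + 1)*(v + 3)*(v + 4)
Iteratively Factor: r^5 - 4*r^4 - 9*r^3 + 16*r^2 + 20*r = (r)*(r^4 - 4*r^3 - 9*r^2 + 16*r + 20) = r*(r + 2)*(r^3 - 6*r^2 + 3*r + 10) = r*(r - 5)*(r + 2)*(r^2 - r - 2) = r*(r - 5)*(r + 1)*(r + 2)*(r - 2)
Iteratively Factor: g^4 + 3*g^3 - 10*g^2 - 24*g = (g - 3)*(g^3 + 6*g^2 + 8*g) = (g - 3)*(g + 4)*(g^2 + 2*g) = g*(g - 3)*(g + 4)*(g + 2)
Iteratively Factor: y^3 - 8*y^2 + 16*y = (y)*(y^2 - 8*y + 16) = y*(y - 4)*(y - 4)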